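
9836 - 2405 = 7431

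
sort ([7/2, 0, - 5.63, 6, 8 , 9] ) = [ - 5.63,  0,7/2, 6, 8,9]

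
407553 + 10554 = 418107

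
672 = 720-48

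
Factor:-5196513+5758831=562318  =  2^1*281159^1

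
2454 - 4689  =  -2235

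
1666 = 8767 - 7101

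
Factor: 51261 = 3^1*7^1*2441^1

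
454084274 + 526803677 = 980887951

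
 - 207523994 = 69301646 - 276825640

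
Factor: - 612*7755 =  - 4746060 = - 2^2 * 3^3*5^1*11^1*17^1 *47^1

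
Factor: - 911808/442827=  - 101312/49203 =-2^6*3^( - 2 ) * 7^( - 1 ) * 11^( - 1) * 71^(-1)*1583^1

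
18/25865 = 18/25865 = 0.00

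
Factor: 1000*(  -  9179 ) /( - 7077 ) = 9179000/7077 = 2^3 * 3^( - 1 )*5^3 * 7^( - 1)* 67^1 * 137^1 * 337^(-1)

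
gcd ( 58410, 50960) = 10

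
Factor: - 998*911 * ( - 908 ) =2^3*227^1*499^1*911^1 =825533624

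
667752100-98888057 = 568864043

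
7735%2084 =1483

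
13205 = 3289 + 9916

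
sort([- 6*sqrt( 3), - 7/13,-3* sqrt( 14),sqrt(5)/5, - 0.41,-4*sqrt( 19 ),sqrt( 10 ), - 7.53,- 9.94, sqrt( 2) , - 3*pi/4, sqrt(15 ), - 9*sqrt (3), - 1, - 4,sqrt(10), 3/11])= [ - 4*sqrt(19), - 9 *sqrt (3), - 3*sqrt (14 ), - 6*sqrt(3 ),  -  9.94, - 7.53,-4,  -  3*pi/4 ,  -  1, - 7/13 , - 0.41, 3/11, sqrt( 5)/5, sqrt(2), sqrt ( 10 ),sqrt(10),sqrt( 15)]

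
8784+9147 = 17931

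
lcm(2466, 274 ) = 2466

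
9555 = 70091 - 60536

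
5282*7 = 36974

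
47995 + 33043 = 81038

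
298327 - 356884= - 58557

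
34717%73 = 42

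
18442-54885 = -36443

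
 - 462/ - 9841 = 462/9841 = 0.05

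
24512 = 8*3064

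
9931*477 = 4737087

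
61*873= 53253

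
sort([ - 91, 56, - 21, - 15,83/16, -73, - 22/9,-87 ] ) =[ - 91, - 87,  -  73, - 21,-15, - 22/9 , 83/16,56]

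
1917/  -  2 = -1917/2 = - 958.50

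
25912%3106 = 1064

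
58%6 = 4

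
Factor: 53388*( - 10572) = - 564417936= - 2^4*3^3*881^1*1483^1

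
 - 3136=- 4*784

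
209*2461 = 514349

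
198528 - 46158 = 152370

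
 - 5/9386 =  - 5/9386 = - 0.00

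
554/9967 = 554/9967 =0.06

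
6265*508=3182620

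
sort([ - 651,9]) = [ - 651 , 9 ] 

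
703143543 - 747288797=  - 44145254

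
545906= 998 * 547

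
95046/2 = 47523 = 47523.00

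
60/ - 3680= -1 + 181/184 = -  0.02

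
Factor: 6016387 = 13^1*31^1 * 14929^1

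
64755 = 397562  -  332807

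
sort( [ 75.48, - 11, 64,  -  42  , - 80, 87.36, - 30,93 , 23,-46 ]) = [  -  80,-46, - 42, - 30,-11, 23,64,75.48 , 87.36 , 93]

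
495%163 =6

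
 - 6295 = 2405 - 8700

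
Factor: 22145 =5^1 * 43^1*103^1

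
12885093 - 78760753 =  - 65875660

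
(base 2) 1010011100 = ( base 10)668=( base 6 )3032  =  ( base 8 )1234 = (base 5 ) 10133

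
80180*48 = 3848640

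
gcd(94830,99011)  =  1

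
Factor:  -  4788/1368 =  -2^( - 1)*7^1  =  - 7/2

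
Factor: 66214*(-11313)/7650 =-3^1*5^( - 2) * 17^(-1) *419^1*33107^1 = -41615499/425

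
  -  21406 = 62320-83726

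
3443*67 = 230681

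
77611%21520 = 13051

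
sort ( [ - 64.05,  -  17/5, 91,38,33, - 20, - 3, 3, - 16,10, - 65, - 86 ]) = [-86, - 65,-64.05, - 20, - 16, - 17/5, - 3,  3,  10,  33, 38,91]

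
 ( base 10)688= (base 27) pd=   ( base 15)30d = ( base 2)1010110000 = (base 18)224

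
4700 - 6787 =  - 2087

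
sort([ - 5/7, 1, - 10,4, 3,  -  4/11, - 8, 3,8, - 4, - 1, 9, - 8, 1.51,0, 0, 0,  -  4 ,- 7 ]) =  [ - 10, - 8,-8, - 7, - 4, - 4, - 1,-5/7, - 4/11,0,0, 0, 1,  1.51, 3,3,4, 8, 9 ] 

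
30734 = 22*1397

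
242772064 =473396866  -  230624802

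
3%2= 1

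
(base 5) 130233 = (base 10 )5068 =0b1001111001100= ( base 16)13CC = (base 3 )20221201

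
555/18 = 30 + 5/6 = 30.83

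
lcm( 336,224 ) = 672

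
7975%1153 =1057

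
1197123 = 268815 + 928308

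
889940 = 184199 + 705741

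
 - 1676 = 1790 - 3466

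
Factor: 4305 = 3^1*5^1 * 7^1 * 41^1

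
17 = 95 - 78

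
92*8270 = 760840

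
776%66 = 50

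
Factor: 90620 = 2^2 * 5^1 * 23^1*197^1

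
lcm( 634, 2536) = 2536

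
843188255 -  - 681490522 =1524678777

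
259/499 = 259/499 = 0.52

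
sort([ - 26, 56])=[  -  26, 56]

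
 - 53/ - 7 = 53/7 = 7.57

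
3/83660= 3/83660 = 0.00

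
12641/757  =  16  +  529/757=16.70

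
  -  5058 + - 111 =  - 5169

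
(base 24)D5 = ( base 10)317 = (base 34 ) 9b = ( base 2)100111101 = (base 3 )102202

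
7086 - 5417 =1669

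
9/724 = 9/724 = 0.01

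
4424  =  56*79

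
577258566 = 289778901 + 287479665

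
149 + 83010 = 83159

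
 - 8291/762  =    -  8291/762 = - 10.88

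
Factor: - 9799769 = -7^1*17^1*82351^1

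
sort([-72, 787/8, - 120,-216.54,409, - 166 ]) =[-216.54,-166, - 120, - 72,787/8,409]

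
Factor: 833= 7^2*17^1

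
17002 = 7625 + 9377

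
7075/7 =7075/7 = 1010.71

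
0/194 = 0 = 0.00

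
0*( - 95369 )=0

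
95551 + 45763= 141314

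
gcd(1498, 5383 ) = 7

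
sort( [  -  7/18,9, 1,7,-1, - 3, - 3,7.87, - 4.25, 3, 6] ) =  [ - 4.25,  -  3,-3, - 1 , - 7/18,  1, 3, 6, 7,7.87, 9]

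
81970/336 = 5855/24 =243.96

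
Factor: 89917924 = 2^2 * 149^1*150869^1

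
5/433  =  5/433 = 0.01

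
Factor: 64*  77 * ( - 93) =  - 458304 = -2^6 * 3^1 * 7^1*11^1*31^1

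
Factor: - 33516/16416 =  - 2^( - 3)*3^( - 1 )*7^2 =- 49/24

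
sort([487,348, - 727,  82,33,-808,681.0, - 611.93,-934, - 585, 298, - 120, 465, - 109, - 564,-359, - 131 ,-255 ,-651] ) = [ - 934,- 808, - 727, - 651, - 611.93,-585,-564,  -  359, - 255, - 131, - 120, - 109,33 , 82,298,348,465, 487, 681.0] 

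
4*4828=19312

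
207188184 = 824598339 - 617410155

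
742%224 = 70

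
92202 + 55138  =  147340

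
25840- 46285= - 20445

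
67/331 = 67/331 = 0.20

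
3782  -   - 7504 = 11286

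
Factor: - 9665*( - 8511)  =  82258815 = 3^1*5^1*1933^1*2837^1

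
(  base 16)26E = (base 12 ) 43a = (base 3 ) 212001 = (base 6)2514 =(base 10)622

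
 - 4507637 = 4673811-9181448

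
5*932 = 4660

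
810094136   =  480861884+329232252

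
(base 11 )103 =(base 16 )7c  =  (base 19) 6a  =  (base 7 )235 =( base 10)124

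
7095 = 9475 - 2380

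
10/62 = 5/31 = 0.16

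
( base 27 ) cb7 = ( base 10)9052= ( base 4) 2031130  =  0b10001101011100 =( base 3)110102021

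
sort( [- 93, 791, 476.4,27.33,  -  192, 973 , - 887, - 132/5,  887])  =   [- 887, - 192,  -  93, - 132/5,  27.33, 476.4 , 791,887, 973 ]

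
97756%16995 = 12781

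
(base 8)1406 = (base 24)186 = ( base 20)1IE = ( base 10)774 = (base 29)QK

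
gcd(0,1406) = 1406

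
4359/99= 44+1/33 = 44.03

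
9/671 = 9/671= 0.01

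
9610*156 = 1499160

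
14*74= 1036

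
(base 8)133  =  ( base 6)231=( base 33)2P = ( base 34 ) 2N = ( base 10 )91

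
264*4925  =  1300200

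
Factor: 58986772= 2^2*13^1*79^1*83^1*173^1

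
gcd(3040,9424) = 304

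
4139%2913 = 1226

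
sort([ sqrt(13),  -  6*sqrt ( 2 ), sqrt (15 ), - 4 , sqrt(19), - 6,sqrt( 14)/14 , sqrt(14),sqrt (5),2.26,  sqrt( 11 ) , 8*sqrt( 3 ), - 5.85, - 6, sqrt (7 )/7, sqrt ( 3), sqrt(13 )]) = [ - 6*sqrt (2),-6, -6,- 5.85, - 4,  sqrt(14 ) /14, sqrt(7)/7, sqrt(3 ),sqrt(5), 2.26 , sqrt( 11 ) , sqrt(13 ), sqrt (13 ),  sqrt( 14),  sqrt ( 15) , sqrt(19),8*sqrt(3 ) ] 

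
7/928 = 7/928 = 0.01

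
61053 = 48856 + 12197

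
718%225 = 43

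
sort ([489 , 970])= [489,  970 ] 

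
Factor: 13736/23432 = 17/29=17^1* 29^( - 1)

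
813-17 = 796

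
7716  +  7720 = 15436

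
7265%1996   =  1277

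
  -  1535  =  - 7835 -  - 6300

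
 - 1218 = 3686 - 4904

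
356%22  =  4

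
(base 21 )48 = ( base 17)57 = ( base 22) 44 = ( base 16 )5C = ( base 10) 92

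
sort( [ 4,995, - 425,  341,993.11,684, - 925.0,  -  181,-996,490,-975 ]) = [ - 996,  -  975,-925.0,-425 , - 181,4, 341,490, 684,993.11,995 ]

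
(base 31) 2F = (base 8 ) 115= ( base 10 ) 77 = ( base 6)205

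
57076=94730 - 37654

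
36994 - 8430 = 28564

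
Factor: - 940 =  - 2^2*5^1*47^1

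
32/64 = 1/2 = 0.50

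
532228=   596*893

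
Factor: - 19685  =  -5^1*31^1*127^1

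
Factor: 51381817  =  51381817^1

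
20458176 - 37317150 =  - 16858974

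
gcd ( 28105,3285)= 365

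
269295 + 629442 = 898737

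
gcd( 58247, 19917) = 1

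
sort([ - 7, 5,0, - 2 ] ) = [ -7, - 2,0, 5]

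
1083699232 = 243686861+840012371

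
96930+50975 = 147905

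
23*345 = 7935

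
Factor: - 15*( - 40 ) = 600 = 2^3*3^1*5^2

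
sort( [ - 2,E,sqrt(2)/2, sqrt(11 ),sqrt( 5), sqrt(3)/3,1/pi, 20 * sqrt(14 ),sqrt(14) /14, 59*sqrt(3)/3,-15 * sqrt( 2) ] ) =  [ - 15*sqrt(2), - 2,sqrt(14)/14,1/pi,sqrt(3) /3, sqrt(2)/2,sqrt( 5) , E,sqrt(11),59 * sqrt( 3)/3, 20 * sqrt(14) ]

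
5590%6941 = 5590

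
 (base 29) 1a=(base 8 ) 47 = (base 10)39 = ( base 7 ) 54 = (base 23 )1G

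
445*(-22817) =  - 10153565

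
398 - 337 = 61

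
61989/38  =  1631+ 11/38 = 1631.29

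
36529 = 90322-53793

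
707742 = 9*78638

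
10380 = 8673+1707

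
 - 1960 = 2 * ( - 980 ) 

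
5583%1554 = 921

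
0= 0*1390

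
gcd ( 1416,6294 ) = 6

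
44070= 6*7345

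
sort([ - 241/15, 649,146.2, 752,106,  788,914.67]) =[-241/15 , 106,  146.2,  649,752, 788,914.67] 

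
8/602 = 4/301 =0.01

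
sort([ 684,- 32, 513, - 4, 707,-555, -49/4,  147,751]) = [-555,-32, - 49/4, - 4,147,  513,684,707, 751 ] 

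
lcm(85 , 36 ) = 3060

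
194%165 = 29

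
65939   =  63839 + 2100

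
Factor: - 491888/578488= - 142/167 = - 2^1*71^1 *167^( - 1 ) 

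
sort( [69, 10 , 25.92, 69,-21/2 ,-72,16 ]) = [-72, - 21/2,10, 16,  25.92, 69,69 ]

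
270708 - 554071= - 283363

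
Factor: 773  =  773^1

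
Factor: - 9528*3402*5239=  - 169818287184 = - 2^4*3^6*7^1*13^2*31^1*397^1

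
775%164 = 119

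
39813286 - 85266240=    - 45452954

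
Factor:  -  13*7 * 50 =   -  2^1*5^2*7^1*13^1 = -4550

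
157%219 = 157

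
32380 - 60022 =- 27642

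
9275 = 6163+3112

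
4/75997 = 4/75997 =0.00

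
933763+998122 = 1931885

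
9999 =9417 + 582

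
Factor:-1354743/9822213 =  - 13^1*29^(-1 )*11579^1 * 37633^( - 1) = -150527/1091357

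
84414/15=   5627+3/5 =5627.60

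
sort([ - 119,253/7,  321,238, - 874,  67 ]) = [ - 874 , - 119,253/7, 67, 238,321 ]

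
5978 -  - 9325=15303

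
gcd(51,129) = 3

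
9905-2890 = 7015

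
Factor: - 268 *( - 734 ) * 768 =2^11*3^1*67^1*367^1=151074816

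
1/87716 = 1/87716 = 0.00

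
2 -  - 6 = 8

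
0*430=0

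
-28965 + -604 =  - 29569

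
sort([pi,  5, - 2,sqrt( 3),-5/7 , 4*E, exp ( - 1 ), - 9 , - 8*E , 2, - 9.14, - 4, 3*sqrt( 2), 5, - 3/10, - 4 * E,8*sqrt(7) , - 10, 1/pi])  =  [ - 8*E, - 4*E, - 10, - 9.14, - 9  , - 4, - 2, - 5/7 , - 3/10,  1/pi,exp(- 1 ), sqrt( 3 ), 2,pi, 3*sqrt( 2) , 5,5, 4 * E, 8*sqrt(7)]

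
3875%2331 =1544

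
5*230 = 1150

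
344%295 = 49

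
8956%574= 346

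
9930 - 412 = 9518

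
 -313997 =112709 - 426706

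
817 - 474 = 343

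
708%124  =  88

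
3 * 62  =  186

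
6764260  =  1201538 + 5562722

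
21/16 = 21/16 = 1.31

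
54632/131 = 417 + 5/131= 417.04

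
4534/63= 71 + 61/63 = 71.97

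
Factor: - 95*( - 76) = 7220 = 2^2*5^1*19^2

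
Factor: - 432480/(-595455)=544/749 = 2^5*7^( - 1)*17^1*107^( - 1 ) 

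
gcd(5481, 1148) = 7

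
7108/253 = 28 + 24/253=   28.09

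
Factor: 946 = 2^1*11^1*43^1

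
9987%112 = 19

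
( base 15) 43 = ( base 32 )1v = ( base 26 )2b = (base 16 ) 3f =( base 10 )63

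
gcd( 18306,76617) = 9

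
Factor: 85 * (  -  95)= -8075 = - 5^2*17^1*  19^1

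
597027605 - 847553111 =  - 250525506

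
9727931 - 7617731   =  2110200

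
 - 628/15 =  - 628/15=-  41.87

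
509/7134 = 509/7134 = 0.07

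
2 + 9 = 11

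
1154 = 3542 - 2388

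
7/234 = 7/234 = 0.03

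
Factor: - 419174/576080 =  - 2^( - 3)*5^( - 1) * 7^1* 19^( - 1 ) * 79^1 = - 553/760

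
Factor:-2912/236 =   -  728/59 = -2^3*7^1 * 13^1*59^( - 1 ) 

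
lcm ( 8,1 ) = 8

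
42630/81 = 14210/27 = 526.30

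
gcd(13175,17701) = 31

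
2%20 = 2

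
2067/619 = 2067/619  =  3.34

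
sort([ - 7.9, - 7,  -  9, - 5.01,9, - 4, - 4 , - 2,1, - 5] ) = [  -  9, - 7.9,-7, - 5.01, - 5, - 4, -4, - 2 , 1,9]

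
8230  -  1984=6246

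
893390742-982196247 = - 88805505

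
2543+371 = 2914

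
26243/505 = 26243/505 = 51.97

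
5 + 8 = 13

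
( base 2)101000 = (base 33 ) 17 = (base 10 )40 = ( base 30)1A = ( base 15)2A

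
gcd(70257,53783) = 1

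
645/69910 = 129/13982  =  0.01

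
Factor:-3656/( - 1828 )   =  2 = 2^1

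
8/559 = 8/559 = 0.01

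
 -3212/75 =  - 43 + 13/75 = - 42.83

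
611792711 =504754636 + 107038075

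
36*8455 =304380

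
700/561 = 1 + 139/561  =  1.25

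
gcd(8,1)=1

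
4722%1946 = 830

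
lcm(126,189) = 378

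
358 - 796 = -438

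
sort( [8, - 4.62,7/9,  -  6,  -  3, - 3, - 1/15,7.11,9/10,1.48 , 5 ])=[ - 6 , - 4.62, - 3, - 3 , - 1/15, 7/9,9/10,  1.48, 5, 7.11,  8 ]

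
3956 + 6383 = 10339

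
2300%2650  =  2300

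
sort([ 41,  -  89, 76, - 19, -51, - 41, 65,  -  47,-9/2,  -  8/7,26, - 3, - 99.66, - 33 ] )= [ - 99.66  , -89, - 51, - 47,-41, - 33, - 19, -9/2,-3, - 8/7 , 26 , 41,65, 76 ] 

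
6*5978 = 35868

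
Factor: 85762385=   5^1*17152477^1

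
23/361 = 23/361 = 0.06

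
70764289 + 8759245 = 79523534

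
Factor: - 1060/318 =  - 2^1*3^( - 1 )*5^1 = - 10/3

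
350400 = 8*43800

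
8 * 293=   2344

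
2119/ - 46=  - 2119/46 = - 46.07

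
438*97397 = 42659886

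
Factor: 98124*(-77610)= -2^3*3^2 * 5^1*13^2*17^1*37^1 * 199^1 = - 7615403640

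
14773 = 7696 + 7077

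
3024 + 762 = 3786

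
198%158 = 40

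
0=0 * 2021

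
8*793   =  6344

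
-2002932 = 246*(-8142 ) 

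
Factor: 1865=5^1*373^1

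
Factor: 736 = 2^5*23^1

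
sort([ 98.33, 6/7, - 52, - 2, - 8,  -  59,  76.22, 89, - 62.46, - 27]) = [ - 62.46,  -  59, -52,-27,- 8,-2,6/7,76.22 , 89, 98.33 ]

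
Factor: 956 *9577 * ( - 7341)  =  - 67211347692= -2^2*3^1*61^1*157^1*239^1*2447^1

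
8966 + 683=9649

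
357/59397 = 119/19799  =  0.01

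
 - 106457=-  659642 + 553185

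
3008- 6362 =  - 3354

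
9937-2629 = 7308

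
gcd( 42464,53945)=1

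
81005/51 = 4765/3 = 1588.33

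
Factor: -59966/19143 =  - 2^1*3^( - 3 )*709^ ( - 1 )*29983^1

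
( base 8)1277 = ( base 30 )nd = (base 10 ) 703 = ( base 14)383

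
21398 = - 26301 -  - 47699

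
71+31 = 102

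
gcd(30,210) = 30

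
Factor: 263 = 263^1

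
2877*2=5754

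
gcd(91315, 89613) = 1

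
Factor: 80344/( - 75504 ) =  -2^(- 1)*3^( - 1 )*13^( - 1 )* 83^1 = - 83/78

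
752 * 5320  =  4000640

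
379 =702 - 323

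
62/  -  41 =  - 2+20/41 = - 1.51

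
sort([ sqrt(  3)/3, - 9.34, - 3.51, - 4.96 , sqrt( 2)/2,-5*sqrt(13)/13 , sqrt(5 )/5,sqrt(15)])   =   [ - 9.34, - 4.96,  -  3.51, - 5*sqrt ( 13) /13 , sqrt(5 )/5,sqrt (3 ) /3,  sqrt (2 )/2,sqrt( 15) ] 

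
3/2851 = 3/2851 = 0.00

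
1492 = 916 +576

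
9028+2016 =11044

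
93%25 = 18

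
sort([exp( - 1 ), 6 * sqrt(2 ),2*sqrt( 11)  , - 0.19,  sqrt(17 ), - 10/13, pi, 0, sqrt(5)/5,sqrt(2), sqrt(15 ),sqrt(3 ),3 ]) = [ - 10/13, - 0.19 , 0, exp( - 1 ), sqrt( 5 )/5 , sqrt( 2),sqrt( 3),3,  pi, sqrt( 15),sqrt ( 17), 2*sqrt( 11 ),6 * sqrt(2 )]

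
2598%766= 300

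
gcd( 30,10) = 10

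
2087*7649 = 15963463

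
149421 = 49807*3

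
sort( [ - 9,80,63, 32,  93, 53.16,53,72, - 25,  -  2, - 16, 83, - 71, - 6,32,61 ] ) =[ - 71, - 25, - 16, - 9 , -6, - 2 , 32,32,53,53.16,61,63,72, 80,83,93 ]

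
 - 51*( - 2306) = 117606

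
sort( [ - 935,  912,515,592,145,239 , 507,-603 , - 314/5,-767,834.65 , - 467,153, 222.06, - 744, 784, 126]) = [ - 935 , - 767, - 744, - 603, - 467, - 314/5,126,145,153,  222.06,239,507, 515,592, 784,  834.65, 912] 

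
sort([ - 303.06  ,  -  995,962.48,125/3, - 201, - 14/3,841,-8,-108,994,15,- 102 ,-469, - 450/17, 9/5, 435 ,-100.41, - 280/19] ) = [ - 995, - 469, - 303.06, - 201, - 108,-102, -100.41, - 450/17,-280/19, - 8,-14/3, 9/5 , 15, 125/3,435,841,962.48,994]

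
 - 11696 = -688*17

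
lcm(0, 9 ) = 0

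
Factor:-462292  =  -2^2*47^1*2459^1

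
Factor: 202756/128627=692/439 =2^2 * 173^1 * 439^( - 1) 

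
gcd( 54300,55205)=905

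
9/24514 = 9/24514 =0.00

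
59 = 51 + 8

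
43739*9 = 393651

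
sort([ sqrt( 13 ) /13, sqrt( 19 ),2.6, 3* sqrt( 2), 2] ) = [sqrt ( 13)/13, 2 , 2.6, 3*sqrt (2),sqrt( 19)]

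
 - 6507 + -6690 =  -  13197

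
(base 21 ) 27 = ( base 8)61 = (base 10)49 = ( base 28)1L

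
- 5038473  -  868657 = - 5907130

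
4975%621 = 7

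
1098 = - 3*( - 366)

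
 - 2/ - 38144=1/19072=0.00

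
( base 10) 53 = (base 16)35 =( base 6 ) 125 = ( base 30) 1N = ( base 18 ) 2h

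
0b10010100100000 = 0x2520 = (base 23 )hm5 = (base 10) 9504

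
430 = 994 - 564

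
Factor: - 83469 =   -  3^1 * 27823^1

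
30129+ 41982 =72111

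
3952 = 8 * 494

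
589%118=117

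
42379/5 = 42379/5 = 8475.80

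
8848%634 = 606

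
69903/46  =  69903/46  =  1519.63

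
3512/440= 439/55 = 7.98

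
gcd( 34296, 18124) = 4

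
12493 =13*961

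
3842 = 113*34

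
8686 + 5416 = 14102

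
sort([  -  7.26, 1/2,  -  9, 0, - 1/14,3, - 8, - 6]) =[ -9,  -  8, - 7.26, - 6, - 1/14,0, 1/2, 3 ] 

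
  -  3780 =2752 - 6532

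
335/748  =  335/748=0.45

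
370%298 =72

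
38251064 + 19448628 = 57699692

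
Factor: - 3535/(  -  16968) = 2^ ( - 3)*3^(-1)*5^1 = 5/24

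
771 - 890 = -119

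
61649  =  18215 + 43434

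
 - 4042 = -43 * 94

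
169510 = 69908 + 99602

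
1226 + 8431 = 9657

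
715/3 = 238+ 1/3=238.33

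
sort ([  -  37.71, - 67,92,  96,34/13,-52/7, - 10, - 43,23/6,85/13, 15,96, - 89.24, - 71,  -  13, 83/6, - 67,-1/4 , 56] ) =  [-89.24, - 71 , - 67, - 67,-43, - 37.71,-13, - 10, - 52/7, - 1/4,34/13,23/6, 85/13, 83/6,15, 56,92,96, 96 ]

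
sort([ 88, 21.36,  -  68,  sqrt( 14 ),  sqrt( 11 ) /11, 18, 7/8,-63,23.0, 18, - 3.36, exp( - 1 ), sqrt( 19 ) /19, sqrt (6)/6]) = [-68,-63, - 3.36, sqrt(19)/19,  sqrt ( 11 ) /11, exp(-1 ),sqrt( 6)/6,7/8, sqrt( 14 ), 18,18,21.36,23.0, 88]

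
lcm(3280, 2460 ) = 9840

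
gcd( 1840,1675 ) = 5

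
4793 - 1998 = 2795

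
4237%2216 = 2021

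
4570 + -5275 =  - 705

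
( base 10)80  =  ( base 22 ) 3e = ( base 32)2G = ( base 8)120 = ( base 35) 2A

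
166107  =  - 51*( - 3257) 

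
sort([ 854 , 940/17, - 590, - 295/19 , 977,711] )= [ - 590, - 295/19,940/17,711, 854, 977]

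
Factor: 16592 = 2^4*17^1 * 61^1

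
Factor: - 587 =  -  587^1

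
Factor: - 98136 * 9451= - 2^3*3^2*13^1 *29^1* 47^1* 727^1=- 927483336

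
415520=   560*742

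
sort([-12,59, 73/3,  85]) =[ - 12,73/3,59, 85] 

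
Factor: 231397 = 149^1 * 1553^1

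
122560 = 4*30640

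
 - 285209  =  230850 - 516059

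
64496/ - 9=  -  64496/9 =- 7166.22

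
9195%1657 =910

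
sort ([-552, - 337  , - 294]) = [ - 552 , - 337, - 294 ] 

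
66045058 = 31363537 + 34681521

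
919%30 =19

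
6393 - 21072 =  - 14679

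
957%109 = 85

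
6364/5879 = 6364/5879 = 1.08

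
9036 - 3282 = 5754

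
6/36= 1/6 = 0.17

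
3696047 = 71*52057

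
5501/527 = 5501/527=10.44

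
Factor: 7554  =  2^1 *3^1*1259^1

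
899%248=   155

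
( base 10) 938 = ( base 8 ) 1652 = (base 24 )1F2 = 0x3aa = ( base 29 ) 13A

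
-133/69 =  - 133/69 = -1.93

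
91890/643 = 91890/643=142.91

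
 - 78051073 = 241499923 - 319550996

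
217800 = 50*4356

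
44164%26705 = 17459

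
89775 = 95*945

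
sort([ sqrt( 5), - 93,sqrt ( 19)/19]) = [ - 93,sqrt( 19) /19,sqrt(5)]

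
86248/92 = 21562/23 = 937.48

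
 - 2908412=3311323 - 6219735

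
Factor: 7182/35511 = 18/89  =  2^1*3^2*89^( - 1 ) 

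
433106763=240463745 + 192643018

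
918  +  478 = 1396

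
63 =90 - 27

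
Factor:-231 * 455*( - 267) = 3^2*5^1 * 7^2*11^1*13^1*89^1 =28063035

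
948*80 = 75840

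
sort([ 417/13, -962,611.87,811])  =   [  -  962 , 417/13,611.87,  811] 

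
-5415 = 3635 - 9050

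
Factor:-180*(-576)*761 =78900480 = 2^8*3^4* 5^1*761^1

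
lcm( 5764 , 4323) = 17292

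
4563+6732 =11295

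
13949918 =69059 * 202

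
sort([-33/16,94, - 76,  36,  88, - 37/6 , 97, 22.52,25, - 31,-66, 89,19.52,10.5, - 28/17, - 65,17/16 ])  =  [ - 76, - 66, - 65, - 31,-37/6, - 33/16, - 28/17,17/16, 10.5,19.52,  22.52, 25, 36,88 , 89 , 94,  97 ]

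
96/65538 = 16/10923  =  0.00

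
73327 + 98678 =172005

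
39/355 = 39/355 = 0.11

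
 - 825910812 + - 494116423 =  - 1320027235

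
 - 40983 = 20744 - 61727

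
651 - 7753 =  - 7102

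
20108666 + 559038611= 579147277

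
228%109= 10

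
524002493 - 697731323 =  - 173728830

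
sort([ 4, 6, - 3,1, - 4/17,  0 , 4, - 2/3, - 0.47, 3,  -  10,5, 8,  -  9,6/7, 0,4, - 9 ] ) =[ - 10 , - 9 ,  -  9, - 3, - 2/3, - 0.47, - 4/17, 0,0,6/7,1,3, 4, 4, 4, 5, 6,  8]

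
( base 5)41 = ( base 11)1a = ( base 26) l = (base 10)21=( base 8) 25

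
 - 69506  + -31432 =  - 100938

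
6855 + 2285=9140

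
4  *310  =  1240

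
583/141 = 4 + 19/141  =  4.13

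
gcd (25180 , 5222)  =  2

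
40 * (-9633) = -385320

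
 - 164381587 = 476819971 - 641201558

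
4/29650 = 2/14825  =  0.00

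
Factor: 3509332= 2^2*877333^1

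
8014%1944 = 238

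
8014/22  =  364  +  3/11 = 364.27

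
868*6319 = 5484892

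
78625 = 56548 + 22077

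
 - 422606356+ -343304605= -765910961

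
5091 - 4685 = 406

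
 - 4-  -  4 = 0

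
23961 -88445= - 64484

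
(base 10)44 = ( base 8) 54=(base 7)62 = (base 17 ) 2a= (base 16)2c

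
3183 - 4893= - 1710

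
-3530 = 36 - 3566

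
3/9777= 1/3259=   0.00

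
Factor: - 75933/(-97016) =2^( - 3) * 3^2*11^1 * 13^1*59^1 * 67^( - 1 )*181^( - 1 ) 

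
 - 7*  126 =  - 882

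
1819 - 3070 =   -  1251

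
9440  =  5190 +4250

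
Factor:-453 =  - 3^1  *151^1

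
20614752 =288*71579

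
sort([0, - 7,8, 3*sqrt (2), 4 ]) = [ - 7,0, 4,3*sqrt(2),8] 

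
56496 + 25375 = 81871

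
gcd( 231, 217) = 7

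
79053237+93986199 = 173039436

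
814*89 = 72446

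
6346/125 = 50 +96/125 = 50.77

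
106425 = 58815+47610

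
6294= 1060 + 5234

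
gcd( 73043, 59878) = 1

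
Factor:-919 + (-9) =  - 2^5*29^1= - 928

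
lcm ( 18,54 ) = 54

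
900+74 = 974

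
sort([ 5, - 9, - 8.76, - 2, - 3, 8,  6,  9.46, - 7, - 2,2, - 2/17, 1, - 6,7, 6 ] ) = [  -  9, - 8.76, - 7, - 6, -3, - 2,-2,- 2/17,1,  2,  5,6, 6, 7 , 8,9.46]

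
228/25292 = 57/6323 = 0.01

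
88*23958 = 2108304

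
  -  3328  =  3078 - 6406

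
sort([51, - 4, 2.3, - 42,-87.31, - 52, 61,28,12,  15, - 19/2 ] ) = [ -87.31,-52,-42, - 19/2, - 4, 2.3,12,15,  28,  51, 61]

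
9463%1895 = 1883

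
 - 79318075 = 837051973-916370048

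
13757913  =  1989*6917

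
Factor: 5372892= 2^2 * 3^4*7^1*23^1*103^1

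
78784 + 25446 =104230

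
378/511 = 54/73 = 0.74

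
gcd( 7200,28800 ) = 7200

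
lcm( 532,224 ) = 4256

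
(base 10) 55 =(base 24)27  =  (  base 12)47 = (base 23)29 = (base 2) 110111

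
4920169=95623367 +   -  90703198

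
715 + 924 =1639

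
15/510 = 1/34= 0.03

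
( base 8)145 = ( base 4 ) 1211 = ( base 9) 122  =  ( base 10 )101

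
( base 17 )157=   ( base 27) e3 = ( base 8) 575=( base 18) 133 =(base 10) 381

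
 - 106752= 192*(-556 )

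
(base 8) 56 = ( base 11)42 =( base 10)46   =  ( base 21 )24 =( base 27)1j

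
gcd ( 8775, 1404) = 351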